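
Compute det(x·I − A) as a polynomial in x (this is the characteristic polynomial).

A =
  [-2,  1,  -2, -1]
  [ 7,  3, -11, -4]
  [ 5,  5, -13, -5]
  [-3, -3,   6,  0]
x^4 + 12*x^3 + 54*x^2 + 108*x + 81

Expanding det(x·I − A) (e.g. by cofactor expansion or by noting that A is similar to its Jordan form J, which has the same characteristic polynomial as A) gives
  χ_A(x) = x^4 + 12*x^3 + 54*x^2 + 108*x + 81
which factors as (x + 3)^4. The eigenvalues (with algebraic multiplicities) are λ = -3 with multiplicity 4.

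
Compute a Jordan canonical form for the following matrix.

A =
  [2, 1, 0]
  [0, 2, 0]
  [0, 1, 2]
J_2(2) ⊕ J_1(2)

The characteristic polynomial is
  det(x·I − A) = x^3 - 6*x^2 + 12*x - 8 = (x - 2)^3

Eigenvalues and multiplicities (the geometric multiplicity of λ is n − rank(A − λI), which equals the number of Jordan blocks for λ):
  λ = 2: algebraic multiplicity = 3, geometric multiplicity = 2

Determining the block sizes for each eigenvalue:
  λ = 2: 2 blocks summing to 3 forces exactly one block of size 2 and the rest size 1 → block sizes [2, 1]

Assembling the blocks gives a Jordan form
J =
  [2, 1, 0]
  [0, 2, 0]
  [0, 0, 2]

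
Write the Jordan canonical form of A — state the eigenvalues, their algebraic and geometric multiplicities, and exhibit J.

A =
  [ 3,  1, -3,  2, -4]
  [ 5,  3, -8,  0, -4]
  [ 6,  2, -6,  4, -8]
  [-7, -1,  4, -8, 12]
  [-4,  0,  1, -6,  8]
J_3(0) ⊕ J_1(0) ⊕ J_1(0)

The characteristic polynomial is
  det(x·I − A) = x^5

Eigenvalues and multiplicities (the geometric multiplicity of λ is n − rank(A − λI), which equals the number of Jordan blocks for λ):
  λ = 0: algebraic multiplicity = 5, geometric multiplicity = 3

Determining the block sizes for each eigenvalue:
  λ = 0: with am = 5 and gm = 3, the partition is not yet determined (e.g. several partitions of 5 into 3 parts exist). Let N = A − (0)·I. Computing rank(N^1) = 2, rank(N^2) = 1, rank(N^3) = 0; the number of blocks of size ≥ j is rank(N^{j−1}) − rank(N^j), giving [3, 1, 1]. So we have 1 block(s) of size 3, 2 block(s) of size 1 → block sizes [3, 1, 1]

Assembling the blocks gives a Jordan form
J =
  [0, 1, 0, 0, 0]
  [0, 0, 1, 0, 0]
  [0, 0, 0, 0, 0]
  [0, 0, 0, 0, 0]
  [0, 0, 0, 0, 0]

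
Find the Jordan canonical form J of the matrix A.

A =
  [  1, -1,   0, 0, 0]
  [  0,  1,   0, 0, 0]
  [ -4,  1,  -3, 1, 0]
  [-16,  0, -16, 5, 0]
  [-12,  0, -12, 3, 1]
J_2(1) ⊕ J_2(1) ⊕ J_1(1)

The characteristic polynomial is
  det(x·I − A) = x^5 - 5*x^4 + 10*x^3 - 10*x^2 + 5*x - 1 = (x - 1)^5

Eigenvalues and multiplicities (the geometric multiplicity of λ is n − rank(A − λI), which equals the number of Jordan blocks for λ):
  λ = 1: algebraic multiplicity = 5, geometric multiplicity = 3

Determining the block sizes for each eigenvalue:
  λ = 1: with am = 5 and gm = 3, the partition is not yet determined (e.g. several partitions of 5 into 3 parts exist). Let N = A − (1)·I. Computing rank(N^1) = 2, rank(N^2) = 0; the number of blocks of size ≥ j is rank(N^{j−1}) − rank(N^j), giving [3, 2]. So we have 2 block(s) of size 2, 1 block(s) of size 1 → block sizes [2, 2, 1]

Assembling the blocks gives a Jordan form
J =
  [1, 1, 0, 0, 0]
  [0, 1, 0, 0, 0]
  [0, 0, 1, 1, 0]
  [0, 0, 0, 1, 0]
  [0, 0, 0, 0, 1]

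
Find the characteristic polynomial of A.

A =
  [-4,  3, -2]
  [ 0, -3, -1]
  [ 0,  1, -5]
x^3 + 12*x^2 + 48*x + 64

Expanding det(x·I − A) (e.g. by cofactor expansion or by noting that A is similar to its Jordan form J, which has the same characteristic polynomial as A) gives
  χ_A(x) = x^3 + 12*x^2 + 48*x + 64
which factors as (x + 4)^3. The eigenvalues (with algebraic multiplicities) are λ = -4 with multiplicity 3.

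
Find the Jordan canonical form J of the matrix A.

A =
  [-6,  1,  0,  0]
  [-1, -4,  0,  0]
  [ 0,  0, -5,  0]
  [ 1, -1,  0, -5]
J_2(-5) ⊕ J_1(-5) ⊕ J_1(-5)

The characteristic polynomial is
  det(x·I − A) = x^4 + 20*x^3 + 150*x^2 + 500*x + 625 = (x + 5)^4

Eigenvalues and multiplicities (the geometric multiplicity of λ is n − rank(A − λI), which equals the number of Jordan blocks for λ):
  λ = -5: algebraic multiplicity = 4, geometric multiplicity = 3

Determining the block sizes for each eigenvalue:
  λ = -5: 3 blocks summing to 4 forces exactly one block of size 2 and the rest size 1 → block sizes [2, 1, 1]

Assembling the blocks gives a Jordan form
J =
  [-5,  1,  0,  0]
  [ 0, -5,  0,  0]
  [ 0,  0, -5,  0]
  [ 0,  0,  0, -5]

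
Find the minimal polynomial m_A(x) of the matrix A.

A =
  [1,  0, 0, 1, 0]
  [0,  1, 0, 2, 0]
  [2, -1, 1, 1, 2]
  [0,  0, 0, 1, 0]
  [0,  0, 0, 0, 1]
x^2 - 2*x + 1

The characteristic polynomial is χ_A(x) = (x - 1)^5, so the eigenvalues are known. The minimal polynomial is
  m_A(x) = Π_λ (x − λ)^{k_λ}
where k_λ is the size of the *largest* Jordan block for λ (equivalently, the smallest k with (A − λI)^k v = 0 for every generalised eigenvector v of λ).

  λ = 1: largest Jordan block has size 2, contributing (x − 1)^2

So m_A(x) = (x - 1)^2 = x^2 - 2*x + 1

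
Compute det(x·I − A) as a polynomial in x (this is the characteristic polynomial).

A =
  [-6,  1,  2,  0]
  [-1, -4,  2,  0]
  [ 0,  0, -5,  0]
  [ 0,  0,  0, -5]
x^4 + 20*x^3 + 150*x^2 + 500*x + 625

Expanding det(x·I − A) (e.g. by cofactor expansion or by noting that A is similar to its Jordan form J, which has the same characteristic polynomial as A) gives
  χ_A(x) = x^4 + 20*x^3 + 150*x^2 + 500*x + 625
which factors as (x + 5)^4. The eigenvalues (with algebraic multiplicities) are λ = -5 with multiplicity 4.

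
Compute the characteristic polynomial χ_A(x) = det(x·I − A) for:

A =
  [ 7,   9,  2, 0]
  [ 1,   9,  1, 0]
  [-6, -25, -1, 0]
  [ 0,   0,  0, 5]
x^4 - 20*x^3 + 150*x^2 - 500*x + 625

Expanding det(x·I − A) (e.g. by cofactor expansion or by noting that A is similar to its Jordan form J, which has the same characteristic polynomial as A) gives
  χ_A(x) = x^4 - 20*x^3 + 150*x^2 - 500*x + 625
which factors as (x - 5)^4. The eigenvalues (with algebraic multiplicities) are λ = 5 with multiplicity 4.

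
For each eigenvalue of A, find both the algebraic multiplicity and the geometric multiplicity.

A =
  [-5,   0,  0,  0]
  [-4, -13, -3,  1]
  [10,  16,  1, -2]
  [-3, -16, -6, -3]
λ = -5: alg = 4, geom = 2

Step 1 — factor the characteristic polynomial to read off the algebraic multiplicities:
  χ_A(x) = (x + 5)^4

Step 2 — compute geometric multiplicities via the rank-nullity identity g(λ) = n − rank(A − λI):
  rank(A − (-5)·I) = 2, so dim ker(A − (-5)·I) = n − 2 = 2

Summary:
  λ = -5: algebraic multiplicity = 4, geometric multiplicity = 2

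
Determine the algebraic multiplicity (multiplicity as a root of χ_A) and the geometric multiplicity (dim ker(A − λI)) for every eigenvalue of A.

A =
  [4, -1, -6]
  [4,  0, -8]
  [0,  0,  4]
λ = 2: alg = 2, geom = 1; λ = 4: alg = 1, geom = 1

Step 1 — factor the characteristic polynomial to read off the algebraic multiplicities:
  χ_A(x) = (x - 4)*(x - 2)^2

Step 2 — compute geometric multiplicities via the rank-nullity identity g(λ) = n − rank(A − λI):
  rank(A − (2)·I) = 2, so dim ker(A − (2)·I) = n − 2 = 1
  rank(A − (4)·I) = 2, so dim ker(A − (4)·I) = n − 2 = 1

Summary:
  λ = 2: algebraic multiplicity = 2, geometric multiplicity = 1
  λ = 4: algebraic multiplicity = 1, geometric multiplicity = 1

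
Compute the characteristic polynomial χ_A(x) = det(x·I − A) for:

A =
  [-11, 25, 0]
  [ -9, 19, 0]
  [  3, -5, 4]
x^3 - 12*x^2 + 48*x - 64

Expanding det(x·I − A) (e.g. by cofactor expansion or by noting that A is similar to its Jordan form J, which has the same characteristic polynomial as A) gives
  χ_A(x) = x^3 - 12*x^2 + 48*x - 64
which factors as (x - 4)^3. The eigenvalues (with algebraic multiplicities) are λ = 4 with multiplicity 3.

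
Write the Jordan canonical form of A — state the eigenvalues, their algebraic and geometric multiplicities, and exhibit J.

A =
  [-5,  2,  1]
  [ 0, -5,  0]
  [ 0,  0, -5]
J_2(-5) ⊕ J_1(-5)

The characteristic polynomial is
  det(x·I − A) = x^3 + 15*x^2 + 75*x + 125 = (x + 5)^3

Eigenvalues and multiplicities (the geometric multiplicity of λ is n − rank(A − λI), which equals the number of Jordan blocks for λ):
  λ = -5: algebraic multiplicity = 3, geometric multiplicity = 2

Determining the block sizes for each eigenvalue:
  λ = -5: 2 blocks summing to 3 forces exactly one block of size 2 and the rest size 1 → block sizes [2, 1]

Assembling the blocks gives a Jordan form
J =
  [-5,  1,  0]
  [ 0, -5,  0]
  [ 0,  0, -5]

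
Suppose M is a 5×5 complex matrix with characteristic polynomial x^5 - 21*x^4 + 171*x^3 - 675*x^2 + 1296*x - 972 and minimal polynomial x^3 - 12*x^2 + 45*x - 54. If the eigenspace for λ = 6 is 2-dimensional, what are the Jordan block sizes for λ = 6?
Block sizes for λ = 6: [1, 1]

Step 1 — from the characteristic polynomial, algebraic multiplicity of λ = 6 is 2. From dim ker(M − (6)·I) = 2, there are exactly 2 Jordan blocks for λ = 6.
Step 2 — from the minimal polynomial, the factor (x − 6) tells us the largest block for λ = 6 has size 1.
Step 3 — with total size 2, 2 blocks, and largest block 1, the block sizes (in nonincreasing order) are [1, 1].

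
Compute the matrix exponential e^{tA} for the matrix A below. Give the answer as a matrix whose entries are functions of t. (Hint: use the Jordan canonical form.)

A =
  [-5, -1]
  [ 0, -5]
e^{tA} =
  [exp(-5*t), -t*exp(-5*t)]
  [0, exp(-5*t)]

Strategy: write A = P · J · P⁻¹ where J is a Jordan canonical form, so e^{tA} = P · e^{tJ} · P⁻¹, and e^{tJ} can be computed block-by-block.

A has Jordan form
J =
  [-5,  1]
  [ 0, -5]
(up to reordering of blocks).

Per-block formulas:
  For a 2×2 Jordan block J_2(-5): exp(t · J_2(-5)) = e^(-5t)·(I + t·N), where N is the 2×2 nilpotent shift.

After assembling e^{tJ} and conjugating by P, we get:

e^{tA} =
  [exp(-5*t), -t*exp(-5*t)]
  [0, exp(-5*t)]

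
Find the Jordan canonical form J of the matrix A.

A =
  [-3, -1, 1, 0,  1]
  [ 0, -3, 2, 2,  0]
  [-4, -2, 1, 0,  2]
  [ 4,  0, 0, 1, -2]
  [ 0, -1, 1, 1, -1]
J_3(-1) ⊕ J_1(-1) ⊕ J_1(-1)

The characteristic polynomial is
  det(x·I − A) = x^5 + 5*x^4 + 10*x^3 + 10*x^2 + 5*x + 1 = (x + 1)^5

Eigenvalues and multiplicities (the geometric multiplicity of λ is n − rank(A − λI), which equals the number of Jordan blocks for λ):
  λ = -1: algebraic multiplicity = 5, geometric multiplicity = 3

Determining the block sizes for each eigenvalue:
  λ = -1: with am = 5 and gm = 3, the partition is not yet determined (e.g. several partitions of 5 into 3 parts exist). Let N = A − (-1)·I. Computing rank(N^1) = 2, rank(N^2) = 1, rank(N^3) = 0; the number of blocks of size ≥ j is rank(N^{j−1}) − rank(N^j), giving [3, 1, 1]. So we have 1 block(s) of size 3, 2 block(s) of size 1 → block sizes [3, 1, 1]

Assembling the blocks gives a Jordan form
J =
  [-1,  1,  0,  0,  0]
  [ 0, -1,  1,  0,  0]
  [ 0,  0, -1,  0,  0]
  [ 0,  0,  0, -1,  0]
  [ 0,  0,  0,  0, -1]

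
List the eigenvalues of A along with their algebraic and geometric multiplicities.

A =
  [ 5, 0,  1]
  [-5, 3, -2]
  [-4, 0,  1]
λ = 3: alg = 3, geom = 1

Step 1 — factor the characteristic polynomial to read off the algebraic multiplicities:
  χ_A(x) = (x - 3)^3

Step 2 — compute geometric multiplicities via the rank-nullity identity g(λ) = n − rank(A − λI):
  rank(A − (3)·I) = 2, so dim ker(A − (3)·I) = n − 2 = 1

Summary:
  λ = 3: algebraic multiplicity = 3, geometric multiplicity = 1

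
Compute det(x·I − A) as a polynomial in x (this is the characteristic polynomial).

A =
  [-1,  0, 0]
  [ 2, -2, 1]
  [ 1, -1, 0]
x^3 + 3*x^2 + 3*x + 1

Expanding det(x·I − A) (e.g. by cofactor expansion or by noting that A is similar to its Jordan form J, which has the same characteristic polynomial as A) gives
  χ_A(x) = x^3 + 3*x^2 + 3*x + 1
which factors as (x + 1)^3. The eigenvalues (with algebraic multiplicities) are λ = -1 with multiplicity 3.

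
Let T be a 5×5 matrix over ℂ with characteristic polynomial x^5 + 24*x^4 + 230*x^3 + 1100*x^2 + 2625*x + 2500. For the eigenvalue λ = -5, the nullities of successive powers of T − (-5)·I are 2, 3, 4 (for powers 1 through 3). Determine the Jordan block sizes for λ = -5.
Block sizes for λ = -5: [3, 1]

From the dimensions of kernels of powers, the number of Jordan blocks of size at least j is d_j − d_{j−1} where d_j = dim ker(N^j) (with d_0 = 0). Computing the differences gives [2, 1, 1].
The number of blocks of size exactly k is (#blocks of size ≥ k) − (#blocks of size ≥ k + 1), so the partition is: 1 block(s) of size 1, 1 block(s) of size 3.
In nonincreasing order the block sizes are [3, 1].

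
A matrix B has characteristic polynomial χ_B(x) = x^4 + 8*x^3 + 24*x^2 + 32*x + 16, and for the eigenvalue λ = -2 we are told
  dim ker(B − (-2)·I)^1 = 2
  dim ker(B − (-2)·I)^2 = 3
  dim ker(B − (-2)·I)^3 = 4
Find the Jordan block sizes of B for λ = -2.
Block sizes for λ = -2: [3, 1]

From the dimensions of kernels of powers, the number of Jordan blocks of size at least j is d_j − d_{j−1} where d_j = dim ker(N^j) (with d_0 = 0). Computing the differences gives [2, 1, 1].
The number of blocks of size exactly k is (#blocks of size ≥ k) − (#blocks of size ≥ k + 1), so the partition is: 1 block(s) of size 1, 1 block(s) of size 3.
In nonincreasing order the block sizes are [3, 1].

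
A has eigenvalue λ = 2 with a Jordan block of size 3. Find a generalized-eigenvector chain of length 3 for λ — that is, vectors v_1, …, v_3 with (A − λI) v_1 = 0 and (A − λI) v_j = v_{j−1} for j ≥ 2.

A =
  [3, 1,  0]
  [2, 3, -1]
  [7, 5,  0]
A Jordan chain for λ = 2 of length 3:
v_1 = (3, -3, 3)ᵀ
v_2 = (1, 2, 7)ᵀ
v_3 = (1, 0, 0)ᵀ

Let N = A − (2)·I. We want v_3 with N^3 v_3 = 0 but N^2 v_3 ≠ 0; then v_{j-1} := N · v_j for j = 3, …, 2.

Pick v_3 = (1, 0, 0)ᵀ.
Then v_2 = N · v_3 = (1, 2, 7)ᵀ.
Then v_1 = N · v_2 = (3, -3, 3)ᵀ.

Sanity check: (A − (2)·I) v_1 = (0, 0, 0)ᵀ = 0. ✓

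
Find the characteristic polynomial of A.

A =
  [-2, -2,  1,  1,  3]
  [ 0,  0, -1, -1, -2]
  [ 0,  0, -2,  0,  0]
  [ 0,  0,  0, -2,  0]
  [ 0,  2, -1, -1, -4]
x^5 + 10*x^4 + 40*x^3 + 80*x^2 + 80*x + 32

Expanding det(x·I − A) (e.g. by cofactor expansion or by noting that A is similar to its Jordan form J, which has the same characteristic polynomial as A) gives
  χ_A(x) = x^5 + 10*x^4 + 40*x^3 + 80*x^2 + 80*x + 32
which factors as (x + 2)^5. The eigenvalues (with algebraic multiplicities) are λ = -2 with multiplicity 5.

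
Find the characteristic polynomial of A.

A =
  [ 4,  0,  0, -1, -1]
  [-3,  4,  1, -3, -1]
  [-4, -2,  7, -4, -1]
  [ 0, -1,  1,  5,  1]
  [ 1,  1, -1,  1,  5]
x^5 - 25*x^4 + 250*x^3 - 1250*x^2 + 3125*x - 3125

Expanding det(x·I − A) (e.g. by cofactor expansion or by noting that A is similar to its Jordan form J, which has the same characteristic polynomial as A) gives
  χ_A(x) = x^5 - 25*x^4 + 250*x^3 - 1250*x^2 + 3125*x - 3125
which factors as (x - 5)^5. The eigenvalues (with algebraic multiplicities) are λ = 5 with multiplicity 5.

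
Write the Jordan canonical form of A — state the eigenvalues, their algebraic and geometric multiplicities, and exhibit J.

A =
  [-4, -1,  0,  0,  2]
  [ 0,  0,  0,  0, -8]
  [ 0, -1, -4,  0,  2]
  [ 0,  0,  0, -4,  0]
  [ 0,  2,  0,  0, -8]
J_2(-4) ⊕ J_1(-4) ⊕ J_1(-4) ⊕ J_1(-4)

The characteristic polynomial is
  det(x·I − A) = x^5 + 20*x^4 + 160*x^3 + 640*x^2 + 1280*x + 1024 = (x + 4)^5

Eigenvalues and multiplicities (the geometric multiplicity of λ is n − rank(A − λI), which equals the number of Jordan blocks for λ):
  λ = -4: algebraic multiplicity = 5, geometric multiplicity = 4

Determining the block sizes for each eigenvalue:
  λ = -4: 4 blocks summing to 5 forces exactly one block of size 2 and the rest size 1 → block sizes [2, 1, 1, 1]

Assembling the blocks gives a Jordan form
J =
  [-4,  1,  0,  0,  0]
  [ 0, -4,  0,  0,  0]
  [ 0,  0, -4,  0,  0]
  [ 0,  0,  0, -4,  0]
  [ 0,  0,  0,  0, -4]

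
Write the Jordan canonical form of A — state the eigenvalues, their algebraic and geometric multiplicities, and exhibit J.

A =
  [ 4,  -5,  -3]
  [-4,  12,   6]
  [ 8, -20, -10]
J_2(2) ⊕ J_1(2)

The characteristic polynomial is
  det(x·I − A) = x^3 - 6*x^2 + 12*x - 8 = (x - 2)^3

Eigenvalues and multiplicities (the geometric multiplicity of λ is n − rank(A − λI), which equals the number of Jordan blocks for λ):
  λ = 2: algebraic multiplicity = 3, geometric multiplicity = 2

Determining the block sizes for each eigenvalue:
  λ = 2: 2 blocks summing to 3 forces exactly one block of size 2 and the rest size 1 → block sizes [2, 1]

Assembling the blocks gives a Jordan form
J =
  [2, 1, 0]
  [0, 2, 0]
  [0, 0, 2]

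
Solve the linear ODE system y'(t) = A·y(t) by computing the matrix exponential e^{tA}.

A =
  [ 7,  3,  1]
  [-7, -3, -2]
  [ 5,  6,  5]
e^{tA} =
  [4*t*exp(3*t) + exp(3*t), 3*t*exp(3*t), t*exp(3*t)]
  [2*t^2*exp(3*t) - 7*t*exp(3*t), 3*t^2*exp(3*t)/2 - 6*t*exp(3*t) + exp(3*t), t^2*exp(3*t)/2 - 2*t*exp(3*t)]
  [-6*t^2*exp(3*t) + 5*t*exp(3*t), -9*t^2*exp(3*t)/2 + 6*t*exp(3*t), -3*t^2*exp(3*t)/2 + 2*t*exp(3*t) + exp(3*t)]

Strategy: write A = P · J · P⁻¹ where J is a Jordan canonical form, so e^{tA} = P · e^{tJ} · P⁻¹, and e^{tJ} can be computed block-by-block.

A has Jordan form
J =
  [3, 1, 0]
  [0, 3, 1]
  [0, 0, 3]
(up to reordering of blocks).

Per-block formulas:
  For a 3×3 Jordan block J_3(3): exp(t · J_3(3)) = e^(3t)·(I + t·N + (t^2/2)·N^2), where N is the 3×3 nilpotent shift.

After assembling e^{tJ} and conjugating by P, we get:

e^{tA} =
  [4*t*exp(3*t) + exp(3*t), 3*t*exp(3*t), t*exp(3*t)]
  [2*t^2*exp(3*t) - 7*t*exp(3*t), 3*t^2*exp(3*t)/2 - 6*t*exp(3*t) + exp(3*t), t^2*exp(3*t)/2 - 2*t*exp(3*t)]
  [-6*t^2*exp(3*t) + 5*t*exp(3*t), -9*t^2*exp(3*t)/2 + 6*t*exp(3*t), -3*t^2*exp(3*t)/2 + 2*t*exp(3*t) + exp(3*t)]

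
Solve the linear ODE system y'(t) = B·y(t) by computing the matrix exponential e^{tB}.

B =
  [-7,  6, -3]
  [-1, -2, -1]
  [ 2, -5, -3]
e^{tB} =
  [-3*t^2*exp(-4*t)/2 - 3*t*exp(-4*t) + exp(-4*t), 9*t^2*exp(-4*t)/2 + 6*t*exp(-4*t), -3*t*exp(-4*t)]
  [-t^2*exp(-4*t)/2 - t*exp(-4*t), 3*t^2*exp(-4*t)/2 + 2*t*exp(-4*t) + exp(-4*t), -t*exp(-4*t)]
  [t^2*exp(-4*t)/2 + 2*t*exp(-4*t), -3*t^2*exp(-4*t)/2 - 5*t*exp(-4*t), t*exp(-4*t) + exp(-4*t)]

Strategy: write B = P · J · P⁻¹ where J is a Jordan canonical form, so e^{tB} = P · e^{tJ} · P⁻¹, and e^{tJ} can be computed block-by-block.

B has Jordan form
J =
  [-4,  1,  0]
  [ 0, -4,  1]
  [ 0,  0, -4]
(up to reordering of blocks).

Per-block formulas:
  For a 3×3 Jordan block J_3(-4): exp(t · J_3(-4)) = e^(-4t)·(I + t·N + (t^2/2)·N^2), where N is the 3×3 nilpotent shift.

After assembling e^{tJ} and conjugating by P, we get:

e^{tB} =
  [-3*t^2*exp(-4*t)/2 - 3*t*exp(-4*t) + exp(-4*t), 9*t^2*exp(-4*t)/2 + 6*t*exp(-4*t), -3*t*exp(-4*t)]
  [-t^2*exp(-4*t)/2 - t*exp(-4*t), 3*t^2*exp(-4*t)/2 + 2*t*exp(-4*t) + exp(-4*t), -t*exp(-4*t)]
  [t^2*exp(-4*t)/2 + 2*t*exp(-4*t), -3*t^2*exp(-4*t)/2 - 5*t*exp(-4*t), t*exp(-4*t) + exp(-4*t)]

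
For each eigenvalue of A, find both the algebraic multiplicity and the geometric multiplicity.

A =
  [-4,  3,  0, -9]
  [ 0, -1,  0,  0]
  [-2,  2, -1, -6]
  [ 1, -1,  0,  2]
λ = -1: alg = 4, geom = 3

Step 1 — factor the characteristic polynomial to read off the algebraic multiplicities:
  χ_A(x) = (x + 1)^4

Step 2 — compute geometric multiplicities via the rank-nullity identity g(λ) = n − rank(A − λI):
  rank(A − (-1)·I) = 1, so dim ker(A − (-1)·I) = n − 1 = 3

Summary:
  λ = -1: algebraic multiplicity = 4, geometric multiplicity = 3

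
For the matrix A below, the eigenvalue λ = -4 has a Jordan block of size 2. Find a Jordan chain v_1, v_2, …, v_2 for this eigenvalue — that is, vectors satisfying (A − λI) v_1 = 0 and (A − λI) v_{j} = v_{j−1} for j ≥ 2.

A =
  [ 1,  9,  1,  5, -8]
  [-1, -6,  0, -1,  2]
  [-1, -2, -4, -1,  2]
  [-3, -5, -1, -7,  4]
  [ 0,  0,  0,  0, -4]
A Jordan chain for λ = -4 of length 2:
v_1 = (5, -1, -1, -3, 0)ᵀ
v_2 = (1, 0, 0, 0, 0)ᵀ

Let N = A − (-4)·I. We want v_2 with N^2 v_2 = 0 but N^1 v_2 ≠ 0; then v_{j-1} := N · v_j for j = 2, …, 2.

Pick v_2 = (1, 0, 0, 0, 0)ᵀ.
Then v_1 = N · v_2 = (5, -1, -1, -3, 0)ᵀ.

Sanity check: (A − (-4)·I) v_1 = (0, 0, 0, 0, 0)ᵀ = 0. ✓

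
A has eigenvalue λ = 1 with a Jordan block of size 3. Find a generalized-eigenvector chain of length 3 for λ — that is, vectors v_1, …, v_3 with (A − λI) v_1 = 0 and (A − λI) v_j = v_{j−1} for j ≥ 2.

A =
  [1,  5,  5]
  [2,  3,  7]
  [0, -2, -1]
A Jordan chain for λ = 1 of length 3:
v_1 = (10, 4, -4)ᵀ
v_2 = (0, 2, 0)ᵀ
v_3 = (1, 0, 0)ᵀ

Let N = A − (1)·I. We want v_3 with N^3 v_3 = 0 but N^2 v_3 ≠ 0; then v_{j-1} := N · v_j for j = 3, …, 2.

Pick v_3 = (1, 0, 0)ᵀ.
Then v_2 = N · v_3 = (0, 2, 0)ᵀ.
Then v_1 = N · v_2 = (10, 4, -4)ᵀ.

Sanity check: (A − (1)·I) v_1 = (0, 0, 0)ᵀ = 0. ✓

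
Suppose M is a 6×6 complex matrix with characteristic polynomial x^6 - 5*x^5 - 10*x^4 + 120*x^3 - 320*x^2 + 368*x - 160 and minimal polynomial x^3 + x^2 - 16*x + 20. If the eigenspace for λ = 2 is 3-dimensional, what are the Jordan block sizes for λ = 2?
Block sizes for λ = 2: [2, 2, 1]

Step 1 — from the characteristic polynomial, algebraic multiplicity of λ = 2 is 5. From dim ker(M − (2)·I) = 3, there are exactly 3 Jordan blocks for λ = 2.
Step 2 — from the minimal polynomial, the factor (x − 2)^2 tells us the largest block for λ = 2 has size 2.
Step 3 — with total size 5, 3 blocks, and largest block 2, the block sizes (in nonincreasing order) are [2, 2, 1].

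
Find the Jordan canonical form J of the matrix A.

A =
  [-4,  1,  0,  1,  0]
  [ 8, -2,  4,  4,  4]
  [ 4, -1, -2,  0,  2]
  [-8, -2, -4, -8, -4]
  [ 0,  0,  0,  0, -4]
J_2(-4) ⊕ J_2(-4) ⊕ J_1(-4)

The characteristic polynomial is
  det(x·I − A) = x^5 + 20*x^4 + 160*x^3 + 640*x^2 + 1280*x + 1024 = (x + 4)^5

Eigenvalues and multiplicities (the geometric multiplicity of λ is n − rank(A − λI), which equals the number of Jordan blocks for λ):
  λ = -4: algebraic multiplicity = 5, geometric multiplicity = 3

Determining the block sizes for each eigenvalue:
  λ = -4: with am = 5 and gm = 3, the partition is not yet determined (e.g. several partitions of 5 into 3 parts exist). Let N = A − (-4)·I. Computing rank(N^1) = 2, rank(N^2) = 0; the number of blocks of size ≥ j is rank(N^{j−1}) − rank(N^j), giving [3, 2]. So we have 2 block(s) of size 2, 1 block(s) of size 1 → block sizes [2, 2, 1]

Assembling the blocks gives a Jordan form
J =
  [-4,  1,  0,  0,  0]
  [ 0, -4,  0,  0,  0]
  [ 0,  0, -4,  1,  0]
  [ 0,  0,  0, -4,  0]
  [ 0,  0,  0,  0, -4]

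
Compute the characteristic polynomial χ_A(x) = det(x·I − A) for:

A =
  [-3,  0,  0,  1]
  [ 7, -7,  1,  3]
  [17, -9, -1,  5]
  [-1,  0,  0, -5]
x^4 + 16*x^3 + 96*x^2 + 256*x + 256

Expanding det(x·I − A) (e.g. by cofactor expansion or by noting that A is similar to its Jordan form J, which has the same characteristic polynomial as A) gives
  χ_A(x) = x^4 + 16*x^3 + 96*x^2 + 256*x + 256
which factors as (x + 4)^4. The eigenvalues (with algebraic multiplicities) are λ = -4 with multiplicity 4.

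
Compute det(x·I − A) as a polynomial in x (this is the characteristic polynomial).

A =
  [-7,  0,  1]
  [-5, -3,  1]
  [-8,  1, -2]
x^3 + 12*x^2 + 48*x + 64

Expanding det(x·I − A) (e.g. by cofactor expansion or by noting that A is similar to its Jordan form J, which has the same characteristic polynomial as A) gives
  χ_A(x) = x^3 + 12*x^2 + 48*x + 64
which factors as (x + 4)^3. The eigenvalues (with algebraic multiplicities) are λ = -4 with multiplicity 3.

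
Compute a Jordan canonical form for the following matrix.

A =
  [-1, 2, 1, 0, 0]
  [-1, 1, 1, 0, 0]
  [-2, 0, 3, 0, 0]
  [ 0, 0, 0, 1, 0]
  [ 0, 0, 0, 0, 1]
J_3(1) ⊕ J_1(1) ⊕ J_1(1)

The characteristic polynomial is
  det(x·I − A) = x^5 - 5*x^4 + 10*x^3 - 10*x^2 + 5*x - 1 = (x - 1)^5

Eigenvalues and multiplicities (the geometric multiplicity of λ is n − rank(A − λI), which equals the number of Jordan blocks for λ):
  λ = 1: algebraic multiplicity = 5, geometric multiplicity = 3

Determining the block sizes for each eigenvalue:
  λ = 1: with am = 5 and gm = 3, the partition is not yet determined (e.g. several partitions of 5 into 3 parts exist). Let N = A − (1)·I. Computing rank(N^1) = 2, rank(N^2) = 1, rank(N^3) = 0; the number of blocks of size ≥ j is rank(N^{j−1}) − rank(N^j), giving [3, 1, 1]. So we have 1 block(s) of size 3, 2 block(s) of size 1 → block sizes [3, 1, 1]

Assembling the blocks gives a Jordan form
J =
  [1, 1, 0, 0, 0]
  [0, 1, 1, 0, 0]
  [0, 0, 1, 0, 0]
  [0, 0, 0, 1, 0]
  [0, 0, 0, 0, 1]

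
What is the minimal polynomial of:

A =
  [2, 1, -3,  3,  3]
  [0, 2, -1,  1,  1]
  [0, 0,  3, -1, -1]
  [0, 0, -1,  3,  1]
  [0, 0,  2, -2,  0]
x^3 - 6*x^2 + 12*x - 8

The characteristic polynomial is χ_A(x) = (x - 2)^5, so the eigenvalues are known. The minimal polynomial is
  m_A(x) = Π_λ (x − λ)^{k_λ}
where k_λ is the size of the *largest* Jordan block for λ (equivalently, the smallest k with (A − λI)^k v = 0 for every generalised eigenvector v of λ).

  λ = 2: largest Jordan block has size 3, contributing (x − 2)^3

So m_A(x) = (x - 2)^3 = x^3 - 6*x^2 + 12*x - 8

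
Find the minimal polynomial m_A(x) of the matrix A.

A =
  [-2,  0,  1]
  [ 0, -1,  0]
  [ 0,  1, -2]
x^3 + 5*x^2 + 8*x + 4

The characteristic polynomial is χ_A(x) = (x + 1)*(x + 2)^2, so the eigenvalues are known. The minimal polynomial is
  m_A(x) = Π_λ (x − λ)^{k_λ}
where k_λ is the size of the *largest* Jordan block for λ (equivalently, the smallest k with (A − λI)^k v = 0 for every generalised eigenvector v of λ).

  λ = -2: largest Jordan block has size 2, contributing (x + 2)^2
  λ = -1: largest Jordan block has size 1, contributing (x + 1)

So m_A(x) = (x + 1)*(x + 2)^2 = x^3 + 5*x^2 + 8*x + 4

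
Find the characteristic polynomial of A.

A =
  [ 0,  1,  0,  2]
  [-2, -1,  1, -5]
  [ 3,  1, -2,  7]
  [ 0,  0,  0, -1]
x^4 + 4*x^3 + 6*x^2 + 4*x + 1

Expanding det(x·I − A) (e.g. by cofactor expansion or by noting that A is similar to its Jordan form J, which has the same characteristic polynomial as A) gives
  χ_A(x) = x^4 + 4*x^3 + 6*x^2 + 4*x + 1
which factors as (x + 1)^4. The eigenvalues (with algebraic multiplicities) are λ = -1 with multiplicity 4.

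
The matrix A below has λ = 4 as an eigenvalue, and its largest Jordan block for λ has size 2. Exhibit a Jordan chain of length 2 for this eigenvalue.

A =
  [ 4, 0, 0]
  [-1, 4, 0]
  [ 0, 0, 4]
A Jordan chain for λ = 4 of length 2:
v_1 = (0, -1, 0)ᵀ
v_2 = (1, 0, 0)ᵀ

Let N = A − (4)·I. We want v_2 with N^2 v_2 = 0 but N^1 v_2 ≠ 0; then v_{j-1} := N · v_j for j = 2, …, 2.

Pick v_2 = (1, 0, 0)ᵀ.
Then v_1 = N · v_2 = (0, -1, 0)ᵀ.

Sanity check: (A − (4)·I) v_1 = (0, 0, 0)ᵀ = 0. ✓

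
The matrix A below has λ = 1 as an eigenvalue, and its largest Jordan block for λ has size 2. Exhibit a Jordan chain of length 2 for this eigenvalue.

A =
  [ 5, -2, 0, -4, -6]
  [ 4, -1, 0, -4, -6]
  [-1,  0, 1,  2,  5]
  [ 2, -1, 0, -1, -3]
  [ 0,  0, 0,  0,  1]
A Jordan chain for λ = 1 of length 2:
v_1 = (4, 4, -1, 2, 0)ᵀ
v_2 = (1, 0, 0, 0, 0)ᵀ

Let N = A − (1)·I. We want v_2 with N^2 v_2 = 0 but N^1 v_2 ≠ 0; then v_{j-1} := N · v_j for j = 2, …, 2.

Pick v_2 = (1, 0, 0, 0, 0)ᵀ.
Then v_1 = N · v_2 = (4, 4, -1, 2, 0)ᵀ.

Sanity check: (A − (1)·I) v_1 = (0, 0, 0, 0, 0)ᵀ = 0. ✓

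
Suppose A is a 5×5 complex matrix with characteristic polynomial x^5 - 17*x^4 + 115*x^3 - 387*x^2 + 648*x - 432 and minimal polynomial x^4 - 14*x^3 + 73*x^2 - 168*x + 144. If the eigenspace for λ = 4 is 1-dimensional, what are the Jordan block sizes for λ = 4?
Block sizes for λ = 4: [2]

Step 1 — from the characteristic polynomial, algebraic multiplicity of λ = 4 is 2. From dim ker(A − (4)·I) = 1, there are exactly 1 Jordan blocks for λ = 4.
Step 2 — from the minimal polynomial, the factor (x − 4)^2 tells us the largest block for λ = 4 has size 2.
Step 3 — with total size 2, 1 blocks, and largest block 2, the block sizes (in nonincreasing order) are [2].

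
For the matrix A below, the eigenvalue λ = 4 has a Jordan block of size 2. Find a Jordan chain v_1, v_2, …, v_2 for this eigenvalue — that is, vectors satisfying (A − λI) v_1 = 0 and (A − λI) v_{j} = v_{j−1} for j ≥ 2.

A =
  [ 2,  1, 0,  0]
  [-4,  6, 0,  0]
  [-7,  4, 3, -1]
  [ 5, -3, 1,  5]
A Jordan chain for λ = 4 of length 2:
v_1 = (-2, -4, -7, 5)ᵀ
v_2 = (1, 0, 0, 0)ᵀ

Let N = A − (4)·I. We want v_2 with N^2 v_2 = 0 but N^1 v_2 ≠ 0; then v_{j-1} := N · v_j for j = 2, …, 2.

Pick v_2 = (1, 0, 0, 0)ᵀ.
Then v_1 = N · v_2 = (-2, -4, -7, 5)ᵀ.

Sanity check: (A − (4)·I) v_1 = (0, 0, 0, 0)ᵀ = 0. ✓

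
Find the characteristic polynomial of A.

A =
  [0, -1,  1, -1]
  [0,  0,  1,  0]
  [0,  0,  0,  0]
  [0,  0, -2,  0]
x^4

Expanding det(x·I − A) (e.g. by cofactor expansion or by noting that A is similar to its Jordan form J, which has the same characteristic polynomial as A) gives
  χ_A(x) = x^4
which factors as x^4. The eigenvalues (with algebraic multiplicities) are λ = 0 with multiplicity 4.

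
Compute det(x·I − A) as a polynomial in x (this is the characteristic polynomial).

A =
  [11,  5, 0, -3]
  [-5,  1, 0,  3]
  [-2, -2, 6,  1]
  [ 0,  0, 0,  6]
x^4 - 24*x^3 + 216*x^2 - 864*x + 1296

Expanding det(x·I − A) (e.g. by cofactor expansion or by noting that A is similar to its Jordan form J, which has the same characteristic polynomial as A) gives
  χ_A(x) = x^4 - 24*x^3 + 216*x^2 - 864*x + 1296
which factors as (x - 6)^4. The eigenvalues (with algebraic multiplicities) are λ = 6 with multiplicity 4.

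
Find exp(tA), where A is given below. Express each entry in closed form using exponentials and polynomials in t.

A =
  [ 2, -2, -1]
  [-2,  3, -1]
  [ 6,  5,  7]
e^{tA} =
  [t^2*exp(4*t) - 2*t*exp(4*t) + exp(4*t), t^2*exp(4*t)/2 - 2*t*exp(4*t), t^2*exp(4*t)/2 - t*exp(4*t)]
  [-2*t*exp(4*t), -t*exp(4*t) + exp(4*t), -t*exp(4*t)]
  [-2*t^2*exp(4*t) + 6*t*exp(4*t), -t^2*exp(4*t) + 5*t*exp(4*t), -t^2*exp(4*t) + 3*t*exp(4*t) + exp(4*t)]

Strategy: write A = P · J · P⁻¹ where J is a Jordan canonical form, so e^{tA} = P · e^{tJ} · P⁻¹, and e^{tJ} can be computed block-by-block.

A has Jordan form
J =
  [4, 1, 0]
  [0, 4, 1]
  [0, 0, 4]
(up to reordering of blocks).

Per-block formulas:
  For a 3×3 Jordan block J_3(4): exp(t · J_3(4)) = e^(4t)·(I + t·N + (t^2/2)·N^2), where N is the 3×3 nilpotent shift.

After assembling e^{tJ} and conjugating by P, we get:

e^{tA} =
  [t^2*exp(4*t) - 2*t*exp(4*t) + exp(4*t), t^2*exp(4*t)/2 - 2*t*exp(4*t), t^2*exp(4*t)/2 - t*exp(4*t)]
  [-2*t*exp(4*t), -t*exp(4*t) + exp(4*t), -t*exp(4*t)]
  [-2*t^2*exp(4*t) + 6*t*exp(4*t), -t^2*exp(4*t) + 5*t*exp(4*t), -t^2*exp(4*t) + 3*t*exp(4*t) + exp(4*t)]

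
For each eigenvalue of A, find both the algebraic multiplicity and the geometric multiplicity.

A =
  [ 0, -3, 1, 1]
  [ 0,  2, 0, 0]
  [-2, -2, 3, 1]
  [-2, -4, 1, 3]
λ = 2: alg = 4, geom = 2

Step 1 — factor the characteristic polynomial to read off the algebraic multiplicities:
  χ_A(x) = (x - 2)^4

Step 2 — compute geometric multiplicities via the rank-nullity identity g(λ) = n − rank(A − λI):
  rank(A − (2)·I) = 2, so dim ker(A − (2)·I) = n − 2 = 2

Summary:
  λ = 2: algebraic multiplicity = 4, geometric multiplicity = 2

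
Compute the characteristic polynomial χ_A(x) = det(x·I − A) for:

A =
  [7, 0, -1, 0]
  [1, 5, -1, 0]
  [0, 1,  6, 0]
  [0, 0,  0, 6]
x^4 - 24*x^3 + 216*x^2 - 864*x + 1296

Expanding det(x·I − A) (e.g. by cofactor expansion or by noting that A is similar to its Jordan form J, which has the same characteristic polynomial as A) gives
  χ_A(x) = x^4 - 24*x^3 + 216*x^2 - 864*x + 1296
which factors as (x - 6)^4. The eigenvalues (with algebraic multiplicities) are λ = 6 with multiplicity 4.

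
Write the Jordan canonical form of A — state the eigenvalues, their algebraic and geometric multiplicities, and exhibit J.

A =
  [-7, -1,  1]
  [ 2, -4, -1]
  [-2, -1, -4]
J_2(-5) ⊕ J_1(-5)

The characteristic polynomial is
  det(x·I − A) = x^3 + 15*x^2 + 75*x + 125 = (x + 5)^3

Eigenvalues and multiplicities (the geometric multiplicity of λ is n − rank(A − λI), which equals the number of Jordan blocks for λ):
  λ = -5: algebraic multiplicity = 3, geometric multiplicity = 2

Determining the block sizes for each eigenvalue:
  λ = -5: 2 blocks summing to 3 forces exactly one block of size 2 and the rest size 1 → block sizes [2, 1]

Assembling the blocks gives a Jordan form
J =
  [-5,  1,  0]
  [ 0, -5,  0]
  [ 0,  0, -5]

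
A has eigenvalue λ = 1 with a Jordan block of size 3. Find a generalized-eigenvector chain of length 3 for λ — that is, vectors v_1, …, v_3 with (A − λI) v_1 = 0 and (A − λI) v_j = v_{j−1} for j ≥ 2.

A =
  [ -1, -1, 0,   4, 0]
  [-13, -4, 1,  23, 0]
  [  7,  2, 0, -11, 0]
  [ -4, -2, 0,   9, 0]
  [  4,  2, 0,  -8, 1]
A Jordan chain for λ = 1 of length 3:
v_1 = (1, 6, -3, 2, -2)ᵀ
v_2 = (-2, -13, 7, -4, 4)ᵀ
v_3 = (1, 0, 0, 0, 0)ᵀ

Let N = A − (1)·I. We want v_3 with N^3 v_3 = 0 but N^2 v_3 ≠ 0; then v_{j-1} := N · v_j for j = 3, …, 2.

Pick v_3 = (1, 0, 0, 0, 0)ᵀ.
Then v_2 = N · v_3 = (-2, -13, 7, -4, 4)ᵀ.
Then v_1 = N · v_2 = (1, 6, -3, 2, -2)ᵀ.

Sanity check: (A − (1)·I) v_1 = (0, 0, 0, 0, 0)ᵀ = 0. ✓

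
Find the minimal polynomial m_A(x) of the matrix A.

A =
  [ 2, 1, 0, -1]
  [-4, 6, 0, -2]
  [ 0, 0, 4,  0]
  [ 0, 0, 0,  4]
x^2 - 8*x + 16

The characteristic polynomial is χ_A(x) = (x - 4)^4, so the eigenvalues are known. The minimal polynomial is
  m_A(x) = Π_λ (x − λ)^{k_λ}
where k_λ is the size of the *largest* Jordan block for λ (equivalently, the smallest k with (A − λI)^k v = 0 for every generalised eigenvector v of λ).

  λ = 4: largest Jordan block has size 2, contributing (x − 4)^2

So m_A(x) = (x - 4)^2 = x^2 - 8*x + 16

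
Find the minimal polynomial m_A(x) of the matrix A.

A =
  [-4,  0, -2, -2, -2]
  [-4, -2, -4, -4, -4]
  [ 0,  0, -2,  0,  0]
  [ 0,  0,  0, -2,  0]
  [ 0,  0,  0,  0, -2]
x^2 + 6*x + 8

The characteristic polynomial is χ_A(x) = (x + 2)^4*(x + 4), so the eigenvalues are known. The minimal polynomial is
  m_A(x) = Π_λ (x − λ)^{k_λ}
where k_λ is the size of the *largest* Jordan block for λ (equivalently, the smallest k with (A − λI)^k v = 0 for every generalised eigenvector v of λ).

  λ = -4: largest Jordan block has size 1, contributing (x + 4)
  λ = -2: largest Jordan block has size 1, contributing (x + 2)

So m_A(x) = (x + 2)*(x + 4) = x^2 + 6*x + 8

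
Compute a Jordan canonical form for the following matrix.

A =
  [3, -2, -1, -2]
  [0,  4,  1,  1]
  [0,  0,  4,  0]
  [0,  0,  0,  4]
J_1(3) ⊕ J_2(4) ⊕ J_1(4)

The characteristic polynomial is
  det(x·I − A) = x^4 - 15*x^3 + 84*x^2 - 208*x + 192 = (x - 4)^3*(x - 3)

Eigenvalues and multiplicities (the geometric multiplicity of λ is n − rank(A − λI), which equals the number of Jordan blocks for λ):
  λ = 3: algebraic multiplicity = 1, geometric multiplicity = 1
  λ = 4: algebraic multiplicity = 3, geometric multiplicity = 2

Determining the block sizes for each eigenvalue:
  λ = 3: one block (gm = 1), so the single block has size am = 1 → block sizes [1]
  λ = 4: 2 blocks summing to 3 forces exactly one block of size 2 and the rest size 1 → block sizes [2, 1]

Assembling the blocks gives a Jordan form
J =
  [3, 0, 0, 0]
  [0, 4, 1, 0]
  [0, 0, 4, 0]
  [0, 0, 0, 4]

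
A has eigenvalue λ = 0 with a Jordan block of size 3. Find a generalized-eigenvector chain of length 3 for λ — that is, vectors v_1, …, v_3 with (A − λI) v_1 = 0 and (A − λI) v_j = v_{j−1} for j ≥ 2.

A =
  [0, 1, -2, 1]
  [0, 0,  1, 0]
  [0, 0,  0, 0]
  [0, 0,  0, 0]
A Jordan chain for λ = 0 of length 3:
v_1 = (1, 0, 0, 0)ᵀ
v_2 = (-2, 1, 0, 0)ᵀ
v_3 = (0, 0, 1, 0)ᵀ

Let N = A − (0)·I. We want v_3 with N^3 v_3 = 0 but N^2 v_3 ≠ 0; then v_{j-1} := N · v_j for j = 3, …, 2.

Pick v_3 = (0, 0, 1, 0)ᵀ.
Then v_2 = N · v_3 = (-2, 1, 0, 0)ᵀ.
Then v_1 = N · v_2 = (1, 0, 0, 0)ᵀ.

Sanity check: (A − (0)·I) v_1 = (0, 0, 0, 0)ᵀ = 0. ✓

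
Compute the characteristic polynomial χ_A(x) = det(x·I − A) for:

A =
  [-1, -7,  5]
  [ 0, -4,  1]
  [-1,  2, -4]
x^3 + 9*x^2 + 27*x + 27

Expanding det(x·I − A) (e.g. by cofactor expansion or by noting that A is similar to its Jordan form J, which has the same characteristic polynomial as A) gives
  χ_A(x) = x^3 + 9*x^2 + 27*x + 27
which factors as (x + 3)^3. The eigenvalues (with algebraic multiplicities) are λ = -3 with multiplicity 3.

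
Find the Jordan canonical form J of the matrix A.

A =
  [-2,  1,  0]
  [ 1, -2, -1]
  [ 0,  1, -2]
J_3(-2)

The characteristic polynomial is
  det(x·I − A) = x^3 + 6*x^2 + 12*x + 8 = (x + 2)^3

Eigenvalues and multiplicities (the geometric multiplicity of λ is n − rank(A − λI), which equals the number of Jordan blocks for λ):
  λ = -2: algebraic multiplicity = 3, geometric multiplicity = 1

Determining the block sizes for each eigenvalue:
  λ = -2: one block (gm = 1), so the single block has size am = 3 → block sizes [3]

Assembling the blocks gives a Jordan form
J =
  [-2,  1,  0]
  [ 0, -2,  1]
  [ 0,  0, -2]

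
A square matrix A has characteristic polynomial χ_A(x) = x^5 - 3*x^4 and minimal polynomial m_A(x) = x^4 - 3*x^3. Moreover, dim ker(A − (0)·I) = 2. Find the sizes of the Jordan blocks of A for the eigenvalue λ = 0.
Block sizes for λ = 0: [3, 1]

Step 1 — from the characteristic polynomial, algebraic multiplicity of λ = 0 is 4. From dim ker(A − (0)·I) = 2, there are exactly 2 Jordan blocks for λ = 0.
Step 2 — from the minimal polynomial, the factor (x − 0)^3 tells us the largest block for λ = 0 has size 3.
Step 3 — with total size 4, 2 blocks, and largest block 3, the block sizes (in nonincreasing order) are [3, 1].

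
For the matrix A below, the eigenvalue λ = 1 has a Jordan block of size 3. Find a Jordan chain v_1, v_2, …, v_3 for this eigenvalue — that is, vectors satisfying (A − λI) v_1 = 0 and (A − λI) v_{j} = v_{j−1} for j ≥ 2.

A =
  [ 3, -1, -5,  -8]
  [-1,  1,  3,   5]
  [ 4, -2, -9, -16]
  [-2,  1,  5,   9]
A Jordan chain for λ = 1 of length 3:
v_1 = (1, 0, 2, -1)ᵀ
v_2 = (2, -1, 4, -2)ᵀ
v_3 = (1, 0, 0, 0)ᵀ

Let N = A − (1)·I. We want v_3 with N^3 v_3 = 0 but N^2 v_3 ≠ 0; then v_{j-1} := N · v_j for j = 3, …, 2.

Pick v_3 = (1, 0, 0, 0)ᵀ.
Then v_2 = N · v_3 = (2, -1, 4, -2)ᵀ.
Then v_1 = N · v_2 = (1, 0, 2, -1)ᵀ.

Sanity check: (A − (1)·I) v_1 = (0, 0, 0, 0)ᵀ = 0. ✓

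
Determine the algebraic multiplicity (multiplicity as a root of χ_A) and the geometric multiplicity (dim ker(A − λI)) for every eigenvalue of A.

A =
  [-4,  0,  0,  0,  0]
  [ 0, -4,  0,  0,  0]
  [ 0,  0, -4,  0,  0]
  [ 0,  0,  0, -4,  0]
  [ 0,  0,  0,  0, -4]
λ = -4: alg = 5, geom = 5

Step 1 — factor the characteristic polynomial to read off the algebraic multiplicities:
  χ_A(x) = (x + 4)^5

Step 2 — compute geometric multiplicities via the rank-nullity identity g(λ) = n − rank(A − λI):
  rank(A − (-4)·I) = 0, so dim ker(A − (-4)·I) = n − 0 = 5

Summary:
  λ = -4: algebraic multiplicity = 5, geometric multiplicity = 5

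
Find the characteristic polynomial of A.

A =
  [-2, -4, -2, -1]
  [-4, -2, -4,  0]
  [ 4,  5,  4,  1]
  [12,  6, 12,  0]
x^4

Expanding det(x·I − A) (e.g. by cofactor expansion or by noting that A is similar to its Jordan form J, which has the same characteristic polynomial as A) gives
  χ_A(x) = x^4
which factors as x^4. The eigenvalues (with algebraic multiplicities) are λ = 0 with multiplicity 4.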